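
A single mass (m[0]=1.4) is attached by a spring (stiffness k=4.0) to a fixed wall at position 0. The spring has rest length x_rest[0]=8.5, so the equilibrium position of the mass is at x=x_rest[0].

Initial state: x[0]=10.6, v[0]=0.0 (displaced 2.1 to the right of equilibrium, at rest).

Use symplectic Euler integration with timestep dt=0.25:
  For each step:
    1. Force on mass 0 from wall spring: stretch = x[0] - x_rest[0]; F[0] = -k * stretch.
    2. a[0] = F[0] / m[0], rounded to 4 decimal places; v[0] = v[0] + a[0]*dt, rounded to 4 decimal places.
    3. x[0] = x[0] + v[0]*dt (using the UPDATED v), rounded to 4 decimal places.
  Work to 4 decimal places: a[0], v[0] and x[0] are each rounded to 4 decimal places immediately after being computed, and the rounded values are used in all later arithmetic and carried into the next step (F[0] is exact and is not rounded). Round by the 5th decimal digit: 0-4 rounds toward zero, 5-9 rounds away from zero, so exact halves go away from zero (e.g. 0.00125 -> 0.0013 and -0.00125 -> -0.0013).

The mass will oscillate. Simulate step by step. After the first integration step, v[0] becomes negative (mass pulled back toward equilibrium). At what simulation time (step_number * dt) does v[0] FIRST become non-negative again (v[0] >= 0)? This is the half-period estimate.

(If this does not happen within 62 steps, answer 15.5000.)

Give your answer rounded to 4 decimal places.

Step 0: x=[10.6000] v=[0.0000]
Step 1: x=[10.2250] v=[-1.5000]
Step 2: x=[9.5420] v=[-2.7322]
Step 3: x=[8.6729] v=[-3.4765]
Step 4: x=[7.7729] v=[-3.6000]
Step 5: x=[7.0027] v=[-3.0807]
Step 6: x=[6.4999] v=[-2.0112]
Step 7: x=[6.3543] v=[-0.5826]
Step 8: x=[6.5918] v=[0.9501]
First v>=0 after going negative at step 8, time=2.0000

Answer: 2.0000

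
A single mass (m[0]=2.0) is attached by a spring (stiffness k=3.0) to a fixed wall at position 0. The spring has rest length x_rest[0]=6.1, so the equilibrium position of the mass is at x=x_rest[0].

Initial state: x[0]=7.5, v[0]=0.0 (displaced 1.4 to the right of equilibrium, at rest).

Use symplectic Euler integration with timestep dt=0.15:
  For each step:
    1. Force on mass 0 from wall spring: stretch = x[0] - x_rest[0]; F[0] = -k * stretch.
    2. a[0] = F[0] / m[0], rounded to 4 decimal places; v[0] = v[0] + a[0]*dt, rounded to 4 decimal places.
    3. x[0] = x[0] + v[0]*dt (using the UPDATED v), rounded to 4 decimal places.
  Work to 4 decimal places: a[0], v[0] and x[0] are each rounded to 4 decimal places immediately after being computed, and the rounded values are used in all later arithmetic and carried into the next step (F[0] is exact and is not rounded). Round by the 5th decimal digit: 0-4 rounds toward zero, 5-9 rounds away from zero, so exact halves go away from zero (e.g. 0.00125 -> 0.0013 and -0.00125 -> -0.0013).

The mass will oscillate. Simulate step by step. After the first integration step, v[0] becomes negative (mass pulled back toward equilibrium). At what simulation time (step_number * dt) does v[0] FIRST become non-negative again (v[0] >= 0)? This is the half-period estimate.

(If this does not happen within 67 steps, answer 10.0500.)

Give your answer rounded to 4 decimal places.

Step 0: x=[7.5000] v=[0.0000]
Step 1: x=[7.4528] v=[-0.3150]
Step 2: x=[7.3599] v=[-0.6194]
Step 3: x=[7.2245] v=[-0.9029]
Step 4: x=[7.0511] v=[-1.1559]
Step 5: x=[6.8456] v=[-1.3699]
Step 6: x=[6.6149] v=[-1.5377]
Step 7: x=[6.3669] v=[-1.6536]
Step 8: x=[6.1098] v=[-1.7137]
Step 9: x=[5.8524] v=[-1.7159]
Step 10: x=[5.6034] v=[-1.6602]
Step 11: x=[5.3711] v=[-1.5485]
Step 12: x=[5.1634] v=[-1.3845]
Step 13: x=[4.9873] v=[-1.1738]
Step 14: x=[4.8488] v=[-0.9234]
Step 15: x=[4.7525] v=[-0.6419]
Step 16: x=[4.7017] v=[-0.3387]
Step 17: x=[4.6981] v=[-0.0241]
Step 18: x=[4.7418] v=[0.2913]
First v>=0 after going negative at step 18, time=2.7000

Answer: 2.7000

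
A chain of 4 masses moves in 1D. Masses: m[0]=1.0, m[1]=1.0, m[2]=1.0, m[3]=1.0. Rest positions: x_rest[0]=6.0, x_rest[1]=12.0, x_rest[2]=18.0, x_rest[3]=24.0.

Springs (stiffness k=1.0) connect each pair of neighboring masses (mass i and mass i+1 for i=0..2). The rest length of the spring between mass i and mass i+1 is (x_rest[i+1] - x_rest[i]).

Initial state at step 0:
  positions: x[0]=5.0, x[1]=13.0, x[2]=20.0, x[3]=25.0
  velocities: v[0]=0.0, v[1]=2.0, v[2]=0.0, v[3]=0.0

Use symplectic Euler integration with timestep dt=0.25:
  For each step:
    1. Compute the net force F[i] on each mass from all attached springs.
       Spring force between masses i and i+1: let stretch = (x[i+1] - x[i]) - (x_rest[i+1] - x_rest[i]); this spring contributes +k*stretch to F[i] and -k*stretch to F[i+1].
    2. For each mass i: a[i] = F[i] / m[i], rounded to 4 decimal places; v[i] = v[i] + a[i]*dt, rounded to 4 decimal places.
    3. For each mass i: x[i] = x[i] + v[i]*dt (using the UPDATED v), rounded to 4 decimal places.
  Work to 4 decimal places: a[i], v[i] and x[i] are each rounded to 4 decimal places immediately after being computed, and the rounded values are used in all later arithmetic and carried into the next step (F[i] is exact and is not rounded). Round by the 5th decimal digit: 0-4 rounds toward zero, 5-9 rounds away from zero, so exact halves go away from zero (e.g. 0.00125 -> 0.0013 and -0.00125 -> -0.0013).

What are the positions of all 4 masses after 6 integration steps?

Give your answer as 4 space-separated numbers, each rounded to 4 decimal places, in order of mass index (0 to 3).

Answer: 7.7049 13.5643 19.0168 25.7141

Derivation:
Step 0: x=[5.0000 13.0000 20.0000 25.0000] v=[0.0000 2.0000 0.0000 0.0000]
Step 1: x=[5.1250 13.4375 19.8750 25.0625] v=[0.5000 1.7500 -0.5000 0.2500]
Step 2: x=[5.3945 13.7578 19.6719 25.1758] v=[1.0781 1.2813 -0.8125 0.4531]
Step 3: x=[5.8117 13.9251 19.4431 25.3201] v=[1.6689 0.6690 -0.9151 0.5771]
Step 4: x=[6.3610 13.9302 19.2368 25.4721] v=[2.1973 0.0202 -0.8254 0.6079]
Step 5: x=[7.0084 13.7938 19.0885 25.6094] v=[2.5896 -0.5455 -0.5932 0.5491]
Step 6: x=[7.7049 13.5643 19.0168 25.7141] v=[2.7860 -0.9182 -0.2867 0.4189]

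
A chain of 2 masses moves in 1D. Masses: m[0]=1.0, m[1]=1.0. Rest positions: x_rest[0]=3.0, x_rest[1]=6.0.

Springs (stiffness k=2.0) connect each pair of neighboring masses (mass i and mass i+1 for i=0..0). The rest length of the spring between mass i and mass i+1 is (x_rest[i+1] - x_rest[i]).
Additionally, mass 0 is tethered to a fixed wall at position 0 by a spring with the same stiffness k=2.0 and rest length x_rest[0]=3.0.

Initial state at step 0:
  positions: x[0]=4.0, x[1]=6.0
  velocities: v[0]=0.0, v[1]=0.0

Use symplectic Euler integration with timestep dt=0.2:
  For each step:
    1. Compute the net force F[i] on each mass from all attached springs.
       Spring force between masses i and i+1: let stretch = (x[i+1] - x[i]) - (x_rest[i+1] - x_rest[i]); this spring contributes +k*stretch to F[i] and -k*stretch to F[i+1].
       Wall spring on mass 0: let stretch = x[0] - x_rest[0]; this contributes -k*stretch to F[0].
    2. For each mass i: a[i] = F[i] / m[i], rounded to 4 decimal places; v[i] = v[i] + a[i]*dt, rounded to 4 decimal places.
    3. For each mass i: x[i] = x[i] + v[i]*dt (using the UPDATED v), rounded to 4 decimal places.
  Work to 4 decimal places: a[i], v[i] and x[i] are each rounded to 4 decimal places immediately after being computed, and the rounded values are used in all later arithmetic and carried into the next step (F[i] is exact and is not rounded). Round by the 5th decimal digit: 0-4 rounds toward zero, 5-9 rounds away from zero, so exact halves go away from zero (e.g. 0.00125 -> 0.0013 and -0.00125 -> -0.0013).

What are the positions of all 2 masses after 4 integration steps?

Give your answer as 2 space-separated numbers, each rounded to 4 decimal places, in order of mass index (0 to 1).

Step 0: x=[4.0000 6.0000] v=[0.0000 0.0000]
Step 1: x=[3.8400 6.0800] v=[-0.8000 0.4000]
Step 2: x=[3.5520 6.2208] v=[-1.4400 0.7040]
Step 3: x=[3.1933 6.3881] v=[-1.7933 0.8365]
Step 4: x=[2.8348 6.5398] v=[-1.7927 0.7586]

Answer: 2.8348 6.5398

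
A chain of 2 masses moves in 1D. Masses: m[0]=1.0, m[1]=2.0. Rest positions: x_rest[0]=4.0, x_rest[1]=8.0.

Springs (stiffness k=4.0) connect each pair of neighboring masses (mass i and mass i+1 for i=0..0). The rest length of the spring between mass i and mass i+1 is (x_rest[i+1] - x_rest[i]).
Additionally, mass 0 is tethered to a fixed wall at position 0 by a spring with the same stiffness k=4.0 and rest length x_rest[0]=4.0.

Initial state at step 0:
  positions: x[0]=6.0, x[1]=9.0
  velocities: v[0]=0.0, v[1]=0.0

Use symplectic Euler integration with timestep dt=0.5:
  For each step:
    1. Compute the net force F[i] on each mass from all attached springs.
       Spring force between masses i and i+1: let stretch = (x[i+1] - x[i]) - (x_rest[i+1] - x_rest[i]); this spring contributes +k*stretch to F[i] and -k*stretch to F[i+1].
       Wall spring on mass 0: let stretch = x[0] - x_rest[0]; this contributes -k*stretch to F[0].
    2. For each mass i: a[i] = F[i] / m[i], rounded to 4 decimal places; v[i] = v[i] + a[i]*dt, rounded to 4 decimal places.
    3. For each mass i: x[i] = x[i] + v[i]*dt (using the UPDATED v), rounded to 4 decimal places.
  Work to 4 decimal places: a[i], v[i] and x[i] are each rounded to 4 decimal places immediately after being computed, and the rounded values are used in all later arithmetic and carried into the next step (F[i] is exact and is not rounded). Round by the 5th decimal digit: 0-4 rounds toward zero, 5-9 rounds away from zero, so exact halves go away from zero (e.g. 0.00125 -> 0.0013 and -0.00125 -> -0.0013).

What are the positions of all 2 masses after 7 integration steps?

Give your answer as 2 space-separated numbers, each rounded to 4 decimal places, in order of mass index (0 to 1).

Answer: 5.1094 6.2110

Derivation:
Step 0: x=[6.0000 9.0000] v=[0.0000 0.0000]
Step 1: x=[3.0000 9.5000] v=[-6.0000 1.0000]
Step 2: x=[3.5000 8.7500] v=[1.0000 -1.5000]
Step 3: x=[5.7500 7.3750] v=[4.5000 -2.7500]
Step 4: x=[3.8750 7.1875] v=[-3.7500 -0.3750]
Step 5: x=[1.4375 7.3438] v=[-4.8750 0.3125]
Step 6: x=[3.4688 6.5469] v=[4.0626 -1.5938]
Step 7: x=[5.1094 6.2110] v=[3.2812 -0.6719]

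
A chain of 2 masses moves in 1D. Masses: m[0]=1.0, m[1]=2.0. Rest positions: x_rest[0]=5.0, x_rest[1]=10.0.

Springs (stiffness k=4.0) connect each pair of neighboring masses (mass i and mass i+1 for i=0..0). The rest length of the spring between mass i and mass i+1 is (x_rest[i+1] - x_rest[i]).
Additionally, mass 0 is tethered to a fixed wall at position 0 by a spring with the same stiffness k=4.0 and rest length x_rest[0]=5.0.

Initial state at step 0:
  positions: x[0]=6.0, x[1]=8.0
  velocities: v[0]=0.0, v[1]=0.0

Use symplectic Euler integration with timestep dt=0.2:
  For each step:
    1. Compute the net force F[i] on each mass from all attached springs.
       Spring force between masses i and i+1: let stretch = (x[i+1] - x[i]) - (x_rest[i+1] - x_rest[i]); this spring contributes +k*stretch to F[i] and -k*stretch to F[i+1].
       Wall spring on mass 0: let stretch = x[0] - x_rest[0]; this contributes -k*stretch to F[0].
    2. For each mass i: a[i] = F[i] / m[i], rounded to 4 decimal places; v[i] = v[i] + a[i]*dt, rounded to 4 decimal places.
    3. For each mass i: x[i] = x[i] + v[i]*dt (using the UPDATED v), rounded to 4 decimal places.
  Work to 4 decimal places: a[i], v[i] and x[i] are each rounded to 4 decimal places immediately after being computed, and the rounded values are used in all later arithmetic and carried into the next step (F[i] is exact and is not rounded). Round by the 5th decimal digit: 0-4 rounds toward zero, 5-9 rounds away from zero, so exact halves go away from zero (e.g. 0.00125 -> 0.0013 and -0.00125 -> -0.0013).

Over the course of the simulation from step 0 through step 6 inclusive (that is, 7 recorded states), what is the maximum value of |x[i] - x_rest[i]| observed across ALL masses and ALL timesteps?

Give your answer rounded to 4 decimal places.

Answer: 2.3431

Derivation:
Step 0: x=[6.0000 8.0000] v=[0.0000 0.0000]
Step 1: x=[5.3600 8.2400] v=[-3.2000 1.2000]
Step 2: x=[4.3232 8.6496] v=[-5.1840 2.0480]
Step 3: x=[3.2869 9.1131] v=[-5.1814 2.3174]
Step 4: x=[2.6569 9.5105] v=[-3.1500 1.9869]
Step 5: x=[2.6984 9.7596] v=[0.2074 1.2455]
Step 6: x=[3.4379 9.8438] v=[3.6976 0.4210]
Max displacement = 2.3431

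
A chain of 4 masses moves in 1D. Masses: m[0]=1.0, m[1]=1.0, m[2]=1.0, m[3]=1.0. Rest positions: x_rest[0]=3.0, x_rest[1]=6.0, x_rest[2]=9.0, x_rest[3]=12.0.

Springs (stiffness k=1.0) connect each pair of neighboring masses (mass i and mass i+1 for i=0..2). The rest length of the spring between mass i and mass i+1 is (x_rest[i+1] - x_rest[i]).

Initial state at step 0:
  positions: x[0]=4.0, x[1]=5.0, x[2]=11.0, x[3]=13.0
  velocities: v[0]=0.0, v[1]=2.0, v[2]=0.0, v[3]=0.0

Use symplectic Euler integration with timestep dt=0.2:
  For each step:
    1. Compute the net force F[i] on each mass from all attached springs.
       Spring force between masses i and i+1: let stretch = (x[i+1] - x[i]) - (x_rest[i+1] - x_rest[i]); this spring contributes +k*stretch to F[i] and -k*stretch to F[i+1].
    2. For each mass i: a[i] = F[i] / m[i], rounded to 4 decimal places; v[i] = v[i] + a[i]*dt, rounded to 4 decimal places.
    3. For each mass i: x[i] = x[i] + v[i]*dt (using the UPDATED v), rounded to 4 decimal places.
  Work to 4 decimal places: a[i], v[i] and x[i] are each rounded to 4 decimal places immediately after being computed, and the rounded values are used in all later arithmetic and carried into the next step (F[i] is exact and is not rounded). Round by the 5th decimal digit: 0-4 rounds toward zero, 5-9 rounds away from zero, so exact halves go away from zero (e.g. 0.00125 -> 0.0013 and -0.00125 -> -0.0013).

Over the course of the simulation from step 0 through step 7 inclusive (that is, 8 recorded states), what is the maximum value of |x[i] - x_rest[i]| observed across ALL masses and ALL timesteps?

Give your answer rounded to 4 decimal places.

Answer: 3.4523

Derivation:
Step 0: x=[4.0000 5.0000 11.0000 13.0000] v=[0.0000 2.0000 0.0000 0.0000]
Step 1: x=[3.9200 5.6000 10.8400 13.0400] v=[-0.4000 3.0000 -0.8000 0.2000]
Step 2: x=[3.7872 6.3424 10.5584 13.1120] v=[-0.6640 3.7120 -1.4080 0.3600]
Step 3: x=[3.6366 7.1512 10.2103 13.2019] v=[-0.7530 4.0442 -1.7405 0.4493]
Step 4: x=[3.5066 7.9418 9.8595 13.2921] v=[-0.6501 3.9531 -1.7540 0.4510]
Step 5: x=[3.4340 8.6317 9.5693 13.3650] v=[-0.3631 3.4496 -1.4510 0.3645]
Step 6: x=[3.4493 9.1512 9.3934 13.4061] v=[0.0764 2.5976 -0.8794 0.2054]
Step 7: x=[3.5727 9.4523 9.3683 13.4067] v=[0.6168 1.5057 -0.1253 0.0029]
Max displacement = 3.4523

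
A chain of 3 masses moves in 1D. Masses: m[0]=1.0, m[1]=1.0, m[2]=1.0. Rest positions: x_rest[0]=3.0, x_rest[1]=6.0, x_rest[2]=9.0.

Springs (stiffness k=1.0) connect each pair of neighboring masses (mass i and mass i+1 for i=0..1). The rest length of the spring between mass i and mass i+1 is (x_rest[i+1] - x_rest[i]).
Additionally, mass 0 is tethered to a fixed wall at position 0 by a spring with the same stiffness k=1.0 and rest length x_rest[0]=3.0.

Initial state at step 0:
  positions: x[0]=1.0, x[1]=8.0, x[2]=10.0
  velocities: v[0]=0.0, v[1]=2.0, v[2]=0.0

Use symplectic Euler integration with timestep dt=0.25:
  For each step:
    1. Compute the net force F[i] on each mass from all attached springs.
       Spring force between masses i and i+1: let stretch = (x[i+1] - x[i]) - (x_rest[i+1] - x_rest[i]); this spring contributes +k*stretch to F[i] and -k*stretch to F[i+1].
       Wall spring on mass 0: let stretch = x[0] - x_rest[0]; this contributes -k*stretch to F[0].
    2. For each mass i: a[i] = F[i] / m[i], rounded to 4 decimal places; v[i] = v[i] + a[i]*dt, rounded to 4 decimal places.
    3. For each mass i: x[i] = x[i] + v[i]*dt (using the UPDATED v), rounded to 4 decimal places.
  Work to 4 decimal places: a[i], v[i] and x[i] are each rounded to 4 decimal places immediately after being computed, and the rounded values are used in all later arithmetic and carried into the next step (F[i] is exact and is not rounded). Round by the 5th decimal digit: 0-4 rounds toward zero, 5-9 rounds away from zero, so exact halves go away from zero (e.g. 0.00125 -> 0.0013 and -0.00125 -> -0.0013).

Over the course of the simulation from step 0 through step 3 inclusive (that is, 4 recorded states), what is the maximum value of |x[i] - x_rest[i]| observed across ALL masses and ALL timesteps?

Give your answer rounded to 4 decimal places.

Answer: 2.1875

Derivation:
Step 0: x=[1.0000 8.0000 10.0000] v=[0.0000 2.0000 0.0000]
Step 1: x=[1.3750 8.1875 10.0625] v=[1.5000 0.7500 0.2500]
Step 2: x=[2.0899 8.0664 10.1953] v=[2.8594 -0.4844 0.5313]
Step 3: x=[3.0477 7.7048 10.3826] v=[3.8311 -1.4463 0.7491]
Max displacement = 2.1875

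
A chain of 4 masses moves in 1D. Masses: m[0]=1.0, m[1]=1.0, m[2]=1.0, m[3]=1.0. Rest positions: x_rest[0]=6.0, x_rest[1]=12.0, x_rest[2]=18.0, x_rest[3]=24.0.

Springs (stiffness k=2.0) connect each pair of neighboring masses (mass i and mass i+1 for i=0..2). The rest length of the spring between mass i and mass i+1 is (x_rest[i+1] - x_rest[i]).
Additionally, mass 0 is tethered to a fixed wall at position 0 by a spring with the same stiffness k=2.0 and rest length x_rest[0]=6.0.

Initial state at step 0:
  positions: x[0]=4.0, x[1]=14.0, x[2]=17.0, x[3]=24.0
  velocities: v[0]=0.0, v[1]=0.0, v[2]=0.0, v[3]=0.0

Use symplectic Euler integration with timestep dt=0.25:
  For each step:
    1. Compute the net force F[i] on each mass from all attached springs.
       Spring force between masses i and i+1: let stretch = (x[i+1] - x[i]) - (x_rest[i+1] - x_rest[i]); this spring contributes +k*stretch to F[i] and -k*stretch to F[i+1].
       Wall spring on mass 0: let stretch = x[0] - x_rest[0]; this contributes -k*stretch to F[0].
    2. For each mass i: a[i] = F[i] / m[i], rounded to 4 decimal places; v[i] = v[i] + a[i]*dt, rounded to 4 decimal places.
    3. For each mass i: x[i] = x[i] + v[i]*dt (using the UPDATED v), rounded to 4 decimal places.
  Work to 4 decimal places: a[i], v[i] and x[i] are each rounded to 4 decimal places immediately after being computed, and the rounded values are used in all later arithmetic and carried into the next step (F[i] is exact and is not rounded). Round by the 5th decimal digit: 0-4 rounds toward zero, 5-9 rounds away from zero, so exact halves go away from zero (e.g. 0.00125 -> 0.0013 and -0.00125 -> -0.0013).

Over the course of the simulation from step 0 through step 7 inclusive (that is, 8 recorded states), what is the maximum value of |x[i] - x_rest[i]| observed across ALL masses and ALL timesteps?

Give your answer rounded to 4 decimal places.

Step 0: x=[4.0000 14.0000 17.0000 24.0000] v=[0.0000 0.0000 0.0000 0.0000]
Step 1: x=[4.7500 13.1250 17.5000 23.8750] v=[3.0000 -3.5000 2.0000 -0.5000]
Step 2: x=[5.9531 11.7500 18.2500 23.7031] v=[4.8125 -5.5000 3.0000 -0.6875]
Step 3: x=[7.1367 10.4629 18.8692 23.5996] v=[4.7344 -5.1485 2.4766 -0.4141]
Step 4: x=[7.8440 9.8108 19.0289 23.6548] v=[2.8292 -2.6085 0.6387 0.2207]
Step 5: x=[7.8167 10.0651 18.6146 23.8818] v=[-0.1094 1.0172 -1.6574 0.9078]
Step 6: x=[7.0933 11.1071 17.7900 24.2004] v=[-2.8936 4.1678 -3.2986 1.2742]
Step 7: x=[5.9850 12.4827 16.9313 24.4677] v=[-4.4334 5.5024 -3.4349 1.0690]
Max displacement = 2.1892

Answer: 2.1892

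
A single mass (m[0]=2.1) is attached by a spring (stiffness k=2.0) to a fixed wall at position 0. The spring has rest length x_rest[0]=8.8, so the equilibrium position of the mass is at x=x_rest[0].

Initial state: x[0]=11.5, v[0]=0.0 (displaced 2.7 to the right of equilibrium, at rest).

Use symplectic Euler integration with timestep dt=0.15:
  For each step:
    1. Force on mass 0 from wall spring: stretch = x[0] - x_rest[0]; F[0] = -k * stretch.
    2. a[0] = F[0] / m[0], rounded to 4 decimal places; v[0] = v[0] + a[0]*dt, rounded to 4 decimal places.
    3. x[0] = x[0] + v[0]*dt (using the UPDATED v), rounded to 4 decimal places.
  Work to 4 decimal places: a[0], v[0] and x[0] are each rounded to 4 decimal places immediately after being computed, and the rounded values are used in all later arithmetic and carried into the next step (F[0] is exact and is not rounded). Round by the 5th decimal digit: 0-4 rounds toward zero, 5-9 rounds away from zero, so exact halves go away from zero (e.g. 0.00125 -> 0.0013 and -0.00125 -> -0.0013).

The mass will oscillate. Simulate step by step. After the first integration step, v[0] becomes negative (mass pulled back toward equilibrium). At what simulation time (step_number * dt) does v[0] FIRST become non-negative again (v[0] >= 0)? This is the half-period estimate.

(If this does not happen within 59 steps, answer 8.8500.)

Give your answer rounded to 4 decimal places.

Answer: 3.3000

Derivation:
Step 0: x=[11.5000] v=[0.0000]
Step 1: x=[11.4421] v=[-0.3857]
Step 2: x=[11.3276] v=[-0.7631]
Step 3: x=[11.1590] v=[-1.1242]
Step 4: x=[10.9398] v=[-1.4612]
Step 5: x=[10.6748] v=[-1.7669]
Step 6: x=[10.3696] v=[-2.0347]
Step 7: x=[10.0308] v=[-2.2589]
Step 8: x=[9.6656] v=[-2.4347]
Step 9: x=[9.2818] v=[-2.5584]
Step 10: x=[8.8877] v=[-2.6272]
Step 11: x=[8.4917] v=[-2.6397]
Step 12: x=[8.1023] v=[-2.5957]
Step 13: x=[7.7279] v=[-2.4960]
Step 14: x=[7.3765] v=[-2.3429]
Step 15: x=[7.0556] v=[-2.1395]
Step 16: x=[6.7721] v=[-1.8903]
Step 17: x=[6.5320] v=[-1.6006]
Step 18: x=[6.3405] v=[-1.2766]
Step 19: x=[6.2017] v=[-0.9252]
Step 20: x=[6.1186] v=[-0.5540]
Step 21: x=[6.0930] v=[-0.1709]
Step 22: x=[6.1254] v=[0.2158]
First v>=0 after going negative at step 22, time=3.3000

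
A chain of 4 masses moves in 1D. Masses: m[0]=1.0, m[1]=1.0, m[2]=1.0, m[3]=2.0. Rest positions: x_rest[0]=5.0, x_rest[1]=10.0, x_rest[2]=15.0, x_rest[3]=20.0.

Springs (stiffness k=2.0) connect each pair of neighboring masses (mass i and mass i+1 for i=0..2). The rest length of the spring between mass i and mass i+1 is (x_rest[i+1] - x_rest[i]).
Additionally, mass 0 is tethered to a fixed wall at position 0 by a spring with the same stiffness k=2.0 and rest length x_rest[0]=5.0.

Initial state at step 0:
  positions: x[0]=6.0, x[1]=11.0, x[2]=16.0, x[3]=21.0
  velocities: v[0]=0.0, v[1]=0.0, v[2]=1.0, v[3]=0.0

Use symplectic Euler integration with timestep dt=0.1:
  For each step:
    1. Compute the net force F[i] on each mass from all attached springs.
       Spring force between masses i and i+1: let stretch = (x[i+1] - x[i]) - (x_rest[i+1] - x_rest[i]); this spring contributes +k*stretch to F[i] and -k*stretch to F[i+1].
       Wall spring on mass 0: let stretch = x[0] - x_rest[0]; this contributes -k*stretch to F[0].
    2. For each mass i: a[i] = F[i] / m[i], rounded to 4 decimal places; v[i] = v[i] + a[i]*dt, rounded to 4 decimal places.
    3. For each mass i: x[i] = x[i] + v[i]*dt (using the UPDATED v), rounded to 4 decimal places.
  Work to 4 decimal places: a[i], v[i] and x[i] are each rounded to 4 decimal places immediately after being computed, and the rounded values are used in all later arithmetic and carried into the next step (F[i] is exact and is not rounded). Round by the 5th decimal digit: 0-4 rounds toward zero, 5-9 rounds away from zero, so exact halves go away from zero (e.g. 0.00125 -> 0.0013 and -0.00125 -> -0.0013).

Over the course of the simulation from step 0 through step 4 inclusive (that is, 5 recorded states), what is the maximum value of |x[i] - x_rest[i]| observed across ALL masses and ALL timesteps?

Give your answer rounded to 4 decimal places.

Step 0: x=[6.0000 11.0000 16.0000 21.0000] v=[0.0000 0.0000 1.0000 0.0000]
Step 1: x=[5.9800 11.0000 16.1000 21.0000] v=[-0.2000 0.0000 1.0000 0.0000]
Step 2: x=[5.9408 11.0016 16.1960 21.0010] v=[-0.3920 0.0160 0.9600 0.0100]
Step 3: x=[5.8840 11.0059 16.2842 21.0040] v=[-0.5680 0.0427 0.8821 0.0295]
Step 4: x=[5.8120 11.0133 16.3612 21.0098] v=[-0.7204 0.0740 0.7704 0.0575]
Max displacement = 1.3612

Answer: 1.3612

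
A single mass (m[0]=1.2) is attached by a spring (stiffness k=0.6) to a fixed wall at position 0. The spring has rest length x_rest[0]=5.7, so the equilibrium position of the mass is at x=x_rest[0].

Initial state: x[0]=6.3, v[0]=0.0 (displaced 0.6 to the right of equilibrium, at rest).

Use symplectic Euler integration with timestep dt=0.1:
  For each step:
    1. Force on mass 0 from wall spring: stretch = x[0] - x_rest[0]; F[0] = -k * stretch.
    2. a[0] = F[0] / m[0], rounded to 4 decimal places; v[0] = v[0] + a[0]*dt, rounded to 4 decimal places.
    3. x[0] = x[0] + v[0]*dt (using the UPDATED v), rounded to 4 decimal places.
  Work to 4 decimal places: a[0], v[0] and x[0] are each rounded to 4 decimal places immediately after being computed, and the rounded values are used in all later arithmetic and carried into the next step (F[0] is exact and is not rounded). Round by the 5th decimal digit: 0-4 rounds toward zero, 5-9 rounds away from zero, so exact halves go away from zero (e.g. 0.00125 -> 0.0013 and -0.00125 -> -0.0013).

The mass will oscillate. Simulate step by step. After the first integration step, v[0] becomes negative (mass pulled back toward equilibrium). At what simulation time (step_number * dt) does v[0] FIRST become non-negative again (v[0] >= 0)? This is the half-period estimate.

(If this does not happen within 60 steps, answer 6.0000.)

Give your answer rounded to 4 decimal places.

Answer: 4.5000

Derivation:
Step 0: x=[6.3000] v=[0.0000]
Step 1: x=[6.2970] v=[-0.0300]
Step 2: x=[6.2910] v=[-0.0599]
Step 3: x=[6.2821] v=[-0.0895]
Step 4: x=[6.2702] v=[-0.1186]
Step 5: x=[6.2555] v=[-0.1471]
Step 6: x=[6.2380] v=[-0.1749]
Step 7: x=[6.2178] v=[-0.2018]
Step 8: x=[6.1950] v=[-0.2277]
Step 9: x=[6.1698] v=[-0.2525]
Step 10: x=[6.1422] v=[-0.2760]
Step 11: x=[6.1124] v=[-0.2981]
Step 12: x=[6.0805] v=[-0.3187]
Step 13: x=[6.0467] v=[-0.3377]
Step 14: x=[6.0112] v=[-0.3550]
Step 15: x=[5.9741] v=[-0.3706]
Step 16: x=[5.9357] v=[-0.3843]
Step 17: x=[5.8961] v=[-0.3961]
Step 18: x=[5.8555] v=[-0.4059]
Step 19: x=[5.8141] v=[-0.4137]
Step 20: x=[5.7722] v=[-0.4194]
Step 21: x=[5.7299] v=[-0.4230]
Step 22: x=[5.6875] v=[-0.4245]
Step 23: x=[5.6451] v=[-0.4239]
Step 24: x=[5.6030] v=[-0.4212]
Step 25: x=[5.5614] v=[-0.4164]
Step 26: x=[5.5205] v=[-0.4095]
Step 27: x=[5.4805] v=[-0.4005]
Step 28: x=[5.4416] v=[-0.3895]
Step 29: x=[5.4039] v=[-0.3766]
Step 30: x=[5.3677] v=[-0.3618]
Step 31: x=[5.3332] v=[-0.3452]
Step 32: x=[5.3005] v=[-0.3269]
Step 33: x=[5.2698] v=[-0.3069]
Step 34: x=[5.2413] v=[-0.2854]
Step 35: x=[5.2151] v=[-0.2625]
Step 36: x=[5.1913] v=[-0.2383]
Step 37: x=[5.1700] v=[-0.2129]
Step 38: x=[5.1514] v=[-0.1864]
Step 39: x=[5.1355] v=[-0.1590]
Step 40: x=[5.1224] v=[-0.1308]
Step 41: x=[5.1122] v=[-0.1019]
Step 42: x=[5.1050] v=[-0.0725]
Step 43: x=[5.1007] v=[-0.0428]
Step 44: x=[5.0994] v=[-0.0128]
Step 45: x=[5.1011] v=[0.0172]
First v>=0 after going negative at step 45, time=4.5000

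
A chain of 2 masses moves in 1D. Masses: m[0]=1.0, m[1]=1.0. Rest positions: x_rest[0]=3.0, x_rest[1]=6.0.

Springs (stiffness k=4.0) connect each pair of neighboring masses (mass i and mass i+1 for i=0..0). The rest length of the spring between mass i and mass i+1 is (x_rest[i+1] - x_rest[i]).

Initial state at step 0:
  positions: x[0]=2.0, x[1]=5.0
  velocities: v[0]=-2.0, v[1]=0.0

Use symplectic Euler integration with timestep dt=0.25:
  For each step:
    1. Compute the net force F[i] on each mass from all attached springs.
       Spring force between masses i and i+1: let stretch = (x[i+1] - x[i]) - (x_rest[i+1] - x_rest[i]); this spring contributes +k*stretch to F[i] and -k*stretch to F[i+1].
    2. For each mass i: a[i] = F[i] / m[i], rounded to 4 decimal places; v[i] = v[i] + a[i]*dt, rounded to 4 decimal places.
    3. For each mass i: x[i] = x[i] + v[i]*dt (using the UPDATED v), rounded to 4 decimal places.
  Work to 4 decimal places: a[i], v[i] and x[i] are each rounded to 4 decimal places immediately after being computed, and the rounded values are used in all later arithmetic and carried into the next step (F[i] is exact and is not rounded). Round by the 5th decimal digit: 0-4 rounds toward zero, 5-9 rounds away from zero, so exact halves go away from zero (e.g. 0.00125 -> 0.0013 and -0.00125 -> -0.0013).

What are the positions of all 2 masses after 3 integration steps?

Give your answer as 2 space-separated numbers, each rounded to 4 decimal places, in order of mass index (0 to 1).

Answer: 0.9375 4.5625

Derivation:
Step 0: x=[2.0000 5.0000] v=[-2.0000 0.0000]
Step 1: x=[1.5000 5.0000] v=[-2.0000 0.0000]
Step 2: x=[1.1250 4.8750] v=[-1.5000 -0.5000]
Step 3: x=[0.9375 4.5625] v=[-0.7500 -1.2500]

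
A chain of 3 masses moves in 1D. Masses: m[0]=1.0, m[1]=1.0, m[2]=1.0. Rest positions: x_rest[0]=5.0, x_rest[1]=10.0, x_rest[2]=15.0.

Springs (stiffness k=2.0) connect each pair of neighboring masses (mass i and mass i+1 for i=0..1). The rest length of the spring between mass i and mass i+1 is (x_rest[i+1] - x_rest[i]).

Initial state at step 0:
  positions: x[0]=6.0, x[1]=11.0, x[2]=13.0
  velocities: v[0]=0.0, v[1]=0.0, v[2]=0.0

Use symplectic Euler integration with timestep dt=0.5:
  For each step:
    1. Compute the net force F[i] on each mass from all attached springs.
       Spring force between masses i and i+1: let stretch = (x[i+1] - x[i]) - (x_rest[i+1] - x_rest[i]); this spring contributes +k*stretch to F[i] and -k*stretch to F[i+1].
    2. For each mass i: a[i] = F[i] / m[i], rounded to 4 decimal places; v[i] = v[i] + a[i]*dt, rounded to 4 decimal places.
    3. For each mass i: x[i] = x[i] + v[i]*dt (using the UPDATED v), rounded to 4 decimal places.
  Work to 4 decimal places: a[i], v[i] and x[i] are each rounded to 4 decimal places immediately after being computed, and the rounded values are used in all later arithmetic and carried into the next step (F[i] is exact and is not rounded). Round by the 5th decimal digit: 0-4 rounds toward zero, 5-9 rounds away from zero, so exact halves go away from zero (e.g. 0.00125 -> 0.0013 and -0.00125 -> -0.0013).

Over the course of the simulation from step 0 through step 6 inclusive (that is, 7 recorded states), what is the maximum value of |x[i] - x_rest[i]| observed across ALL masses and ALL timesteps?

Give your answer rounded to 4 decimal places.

Answer: 2.1875

Derivation:
Step 0: x=[6.0000 11.0000 13.0000] v=[0.0000 0.0000 0.0000]
Step 1: x=[6.0000 9.5000 14.5000] v=[0.0000 -3.0000 3.0000]
Step 2: x=[5.2500 8.7500 16.0000] v=[-1.5000 -1.5000 3.0000]
Step 3: x=[3.7500 9.8750 16.3750] v=[-3.0000 2.2500 0.7500]
Step 4: x=[2.8125 11.1875 16.0000] v=[-1.8750 2.6250 -0.7500]
Step 5: x=[3.5625 10.7188 15.7188] v=[1.5000 -0.9375 -0.5625]
Step 6: x=[5.3907 9.1719 15.4376] v=[3.6563 -3.0938 -0.5625]
Max displacement = 2.1875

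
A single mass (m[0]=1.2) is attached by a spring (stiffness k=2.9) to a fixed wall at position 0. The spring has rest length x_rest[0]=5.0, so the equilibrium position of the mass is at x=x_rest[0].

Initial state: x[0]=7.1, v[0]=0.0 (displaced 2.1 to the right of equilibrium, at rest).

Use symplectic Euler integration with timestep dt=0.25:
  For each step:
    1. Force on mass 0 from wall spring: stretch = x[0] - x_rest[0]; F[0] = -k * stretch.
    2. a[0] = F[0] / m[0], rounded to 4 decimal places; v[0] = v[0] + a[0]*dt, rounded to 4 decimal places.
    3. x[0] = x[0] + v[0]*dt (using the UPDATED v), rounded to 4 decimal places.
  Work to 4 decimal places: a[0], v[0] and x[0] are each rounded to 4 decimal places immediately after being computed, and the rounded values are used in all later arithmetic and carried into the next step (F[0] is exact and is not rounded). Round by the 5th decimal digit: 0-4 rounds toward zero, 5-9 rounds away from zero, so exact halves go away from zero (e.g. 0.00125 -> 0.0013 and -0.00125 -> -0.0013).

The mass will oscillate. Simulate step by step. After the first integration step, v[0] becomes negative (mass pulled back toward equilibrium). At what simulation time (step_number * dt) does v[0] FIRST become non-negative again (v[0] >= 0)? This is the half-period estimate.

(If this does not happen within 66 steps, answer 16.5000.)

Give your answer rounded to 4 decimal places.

Step 0: x=[7.1000] v=[0.0000]
Step 1: x=[6.7828] v=[-1.2688]
Step 2: x=[6.1963] v=[-2.3459]
Step 3: x=[5.4291] v=[-3.0687]
Step 4: x=[4.5971] v=[-3.3280]
Step 5: x=[3.8260] v=[-3.0846]
Step 6: x=[3.2322] v=[-2.3753]
Step 7: x=[2.9054] v=[-1.3073]
Step 8: x=[2.8950] v=[-0.0418]
Step 9: x=[3.2025] v=[1.2300]
First v>=0 after going negative at step 9, time=2.2500

Answer: 2.2500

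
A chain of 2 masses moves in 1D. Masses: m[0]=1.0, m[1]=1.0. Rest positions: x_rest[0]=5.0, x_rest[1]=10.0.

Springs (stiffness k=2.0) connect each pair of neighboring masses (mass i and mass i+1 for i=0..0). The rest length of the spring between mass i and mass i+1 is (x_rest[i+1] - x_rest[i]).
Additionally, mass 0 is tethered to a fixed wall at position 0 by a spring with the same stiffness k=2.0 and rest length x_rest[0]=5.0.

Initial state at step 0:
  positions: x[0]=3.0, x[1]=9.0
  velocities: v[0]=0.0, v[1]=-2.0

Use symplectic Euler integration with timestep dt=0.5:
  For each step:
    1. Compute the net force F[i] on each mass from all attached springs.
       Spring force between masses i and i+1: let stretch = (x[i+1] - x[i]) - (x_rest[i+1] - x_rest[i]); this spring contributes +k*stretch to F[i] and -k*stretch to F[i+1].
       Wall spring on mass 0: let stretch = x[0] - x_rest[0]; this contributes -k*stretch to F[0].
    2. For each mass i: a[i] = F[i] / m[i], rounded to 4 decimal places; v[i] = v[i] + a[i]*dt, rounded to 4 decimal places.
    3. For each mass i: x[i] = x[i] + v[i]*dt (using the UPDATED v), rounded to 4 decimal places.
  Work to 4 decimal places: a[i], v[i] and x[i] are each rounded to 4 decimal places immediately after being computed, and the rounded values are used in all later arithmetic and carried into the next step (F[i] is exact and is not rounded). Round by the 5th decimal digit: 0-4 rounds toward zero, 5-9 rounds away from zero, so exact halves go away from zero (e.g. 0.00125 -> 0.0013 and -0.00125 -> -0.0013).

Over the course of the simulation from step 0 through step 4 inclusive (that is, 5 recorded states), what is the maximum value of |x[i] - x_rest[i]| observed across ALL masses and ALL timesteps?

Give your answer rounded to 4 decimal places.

Answer: 3.0000

Derivation:
Step 0: x=[3.0000 9.0000] v=[0.0000 -2.0000]
Step 1: x=[4.5000 7.5000] v=[3.0000 -3.0000]
Step 2: x=[5.2500 7.0000] v=[1.5000 -1.0000]
Step 3: x=[4.2500 8.1250] v=[-2.0000 2.2500]
Step 4: x=[3.0625 9.8125] v=[-2.3750 3.3750]
Max displacement = 3.0000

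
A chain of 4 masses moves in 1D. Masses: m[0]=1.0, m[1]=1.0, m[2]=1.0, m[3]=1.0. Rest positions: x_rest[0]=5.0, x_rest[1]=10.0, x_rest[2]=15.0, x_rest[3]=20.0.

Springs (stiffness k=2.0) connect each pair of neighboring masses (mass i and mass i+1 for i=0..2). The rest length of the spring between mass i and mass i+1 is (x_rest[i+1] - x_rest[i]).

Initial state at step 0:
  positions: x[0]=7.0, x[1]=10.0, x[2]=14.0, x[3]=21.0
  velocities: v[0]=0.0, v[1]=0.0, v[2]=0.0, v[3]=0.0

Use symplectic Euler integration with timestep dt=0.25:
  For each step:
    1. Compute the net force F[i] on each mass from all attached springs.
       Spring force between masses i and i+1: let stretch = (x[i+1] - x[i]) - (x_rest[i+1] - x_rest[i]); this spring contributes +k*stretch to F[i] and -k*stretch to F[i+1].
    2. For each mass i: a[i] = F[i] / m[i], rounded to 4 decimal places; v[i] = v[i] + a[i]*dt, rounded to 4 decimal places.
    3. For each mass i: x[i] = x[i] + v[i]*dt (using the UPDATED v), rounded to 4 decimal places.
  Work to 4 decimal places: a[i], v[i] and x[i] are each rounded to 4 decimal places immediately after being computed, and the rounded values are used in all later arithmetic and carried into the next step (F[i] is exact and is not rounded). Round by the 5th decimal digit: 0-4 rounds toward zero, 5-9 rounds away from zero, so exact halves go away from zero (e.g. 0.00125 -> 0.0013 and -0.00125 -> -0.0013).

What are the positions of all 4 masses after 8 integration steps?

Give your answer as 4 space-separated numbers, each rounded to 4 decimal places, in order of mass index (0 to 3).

Answer: 4.5840 10.9631 15.8734 20.5798

Derivation:
Step 0: x=[7.0000 10.0000 14.0000 21.0000] v=[0.0000 0.0000 0.0000 0.0000]
Step 1: x=[6.7500 10.1250 14.3750 20.7500] v=[-1.0000 0.5000 1.5000 -1.0000]
Step 2: x=[6.2969 10.3594 15.0156 20.3281] v=[-1.8125 0.9375 2.5625 -1.6875]
Step 3: x=[5.7266 10.6680 15.7383 19.8672] v=[-2.2813 1.2344 2.8907 -1.8438]
Step 4: x=[5.1490 10.9927 16.3433 19.5151] v=[-2.3106 1.2989 2.4200 -1.4083]
Step 5: x=[4.6768 11.2558 16.6760 19.3916] v=[-1.8888 1.0524 1.3306 -0.4942]
Step 6: x=[4.4020 11.3741 16.6706 19.5536] v=[-1.0993 0.4730 -0.0217 0.6480]
Step 7: x=[4.3737 11.2829 16.3635 19.9802] v=[-0.1133 -0.3648 -1.2285 1.7065]
Step 8: x=[4.5840 10.9631 15.8734 20.5798] v=[0.8413 -1.2791 -1.9605 2.3982]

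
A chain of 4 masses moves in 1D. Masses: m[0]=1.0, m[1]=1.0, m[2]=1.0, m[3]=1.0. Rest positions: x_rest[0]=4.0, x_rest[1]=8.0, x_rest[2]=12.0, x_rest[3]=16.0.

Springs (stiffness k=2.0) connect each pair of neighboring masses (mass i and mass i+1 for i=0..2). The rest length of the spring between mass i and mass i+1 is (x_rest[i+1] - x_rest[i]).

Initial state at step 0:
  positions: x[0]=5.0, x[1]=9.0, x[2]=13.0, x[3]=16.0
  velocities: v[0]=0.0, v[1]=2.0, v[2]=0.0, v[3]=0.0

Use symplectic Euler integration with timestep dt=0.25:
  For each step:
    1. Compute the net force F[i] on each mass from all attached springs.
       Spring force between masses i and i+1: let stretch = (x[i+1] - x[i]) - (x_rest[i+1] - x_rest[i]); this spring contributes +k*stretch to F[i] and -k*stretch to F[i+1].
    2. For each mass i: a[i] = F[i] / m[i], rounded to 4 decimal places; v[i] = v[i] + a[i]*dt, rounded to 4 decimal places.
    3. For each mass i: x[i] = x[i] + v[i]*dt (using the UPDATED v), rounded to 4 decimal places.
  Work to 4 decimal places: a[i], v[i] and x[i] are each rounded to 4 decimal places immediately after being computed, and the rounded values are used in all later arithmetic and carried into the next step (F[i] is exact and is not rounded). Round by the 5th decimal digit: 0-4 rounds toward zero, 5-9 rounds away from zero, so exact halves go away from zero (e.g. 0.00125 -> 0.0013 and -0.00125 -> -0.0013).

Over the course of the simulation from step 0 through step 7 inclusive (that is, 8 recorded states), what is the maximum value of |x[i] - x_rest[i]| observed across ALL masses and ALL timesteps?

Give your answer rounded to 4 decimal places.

Step 0: x=[5.0000 9.0000 13.0000 16.0000] v=[0.0000 2.0000 0.0000 0.0000]
Step 1: x=[5.0000 9.5000 12.8750 16.1250] v=[0.0000 2.0000 -0.5000 0.5000]
Step 2: x=[5.0625 9.8594 12.7344 16.3438] v=[0.2500 1.4375 -0.5625 0.8750]
Step 3: x=[5.2246 9.9786 12.6856 16.6114] v=[0.6485 0.4766 -0.1953 1.0703]
Step 4: x=[5.4810 9.8419 12.7891 16.8883] v=[1.0255 -0.5469 0.4141 1.1074]
Step 5: x=[5.7825 9.5285 13.0366 17.1528] v=[1.2060 -1.2538 0.9901 1.0578]
Step 6: x=[6.0523 9.1853 13.3602 17.4027] v=[1.0790 -1.3728 1.2942 0.9997]
Step 7: x=[6.2137 8.9723 13.6672 17.6473] v=[0.6455 -0.8519 1.2280 0.9785]
Max displacement = 2.2137

Answer: 2.2137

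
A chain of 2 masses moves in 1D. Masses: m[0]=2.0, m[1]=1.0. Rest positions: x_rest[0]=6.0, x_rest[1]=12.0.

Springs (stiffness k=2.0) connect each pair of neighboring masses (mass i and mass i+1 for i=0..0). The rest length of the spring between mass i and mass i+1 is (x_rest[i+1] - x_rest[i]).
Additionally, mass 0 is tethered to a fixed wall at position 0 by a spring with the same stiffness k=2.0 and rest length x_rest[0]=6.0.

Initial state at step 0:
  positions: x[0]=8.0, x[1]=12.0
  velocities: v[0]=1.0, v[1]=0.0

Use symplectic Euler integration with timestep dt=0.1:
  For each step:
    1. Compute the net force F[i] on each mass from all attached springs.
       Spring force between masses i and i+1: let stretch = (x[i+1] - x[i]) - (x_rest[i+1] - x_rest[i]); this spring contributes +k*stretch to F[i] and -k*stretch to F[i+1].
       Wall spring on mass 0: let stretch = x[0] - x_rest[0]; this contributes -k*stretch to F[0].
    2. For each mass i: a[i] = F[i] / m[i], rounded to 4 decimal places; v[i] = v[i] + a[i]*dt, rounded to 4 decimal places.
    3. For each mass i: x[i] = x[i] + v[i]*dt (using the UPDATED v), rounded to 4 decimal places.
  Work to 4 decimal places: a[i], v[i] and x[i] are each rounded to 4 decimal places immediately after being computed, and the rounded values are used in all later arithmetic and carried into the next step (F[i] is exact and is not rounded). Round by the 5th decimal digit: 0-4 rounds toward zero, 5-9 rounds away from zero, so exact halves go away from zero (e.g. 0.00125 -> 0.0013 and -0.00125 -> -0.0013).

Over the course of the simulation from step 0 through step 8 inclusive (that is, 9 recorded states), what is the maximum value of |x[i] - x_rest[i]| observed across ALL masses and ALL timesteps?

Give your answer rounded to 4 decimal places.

Answer: 2.0792

Derivation:
Step 0: x=[8.0000 12.0000] v=[1.0000 0.0000]
Step 1: x=[8.0600 12.0400] v=[0.6000 0.4000]
Step 2: x=[8.0792 12.1204] v=[0.1920 0.8040]
Step 3: x=[8.0580 12.2400] v=[-0.2118 1.1958]
Step 4: x=[7.9981 12.3959] v=[-0.5994 1.5594]
Step 5: x=[7.9022 12.5839] v=[-0.9594 1.8798]
Step 6: x=[7.7741 12.7983] v=[-1.2815 2.1435]
Step 7: x=[7.6185 13.0322] v=[-1.5565 2.3387]
Step 8: x=[7.4408 13.2778] v=[-1.7770 2.4560]
Max displacement = 2.0792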